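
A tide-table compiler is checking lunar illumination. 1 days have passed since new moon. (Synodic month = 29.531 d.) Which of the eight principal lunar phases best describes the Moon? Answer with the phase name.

θ ≈ 360° × 1/29.531 = 12°, which falls in the new moon sector.

new moon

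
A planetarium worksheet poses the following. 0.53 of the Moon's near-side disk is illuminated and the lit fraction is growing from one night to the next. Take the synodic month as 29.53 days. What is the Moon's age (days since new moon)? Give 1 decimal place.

cos θ = 1 − 2f = -0.060, giving a principal value of 93.4°.
Waxing ⇒ before full, so θ = 93.4°.
At 360°/29.53 d per day, 93.4° corresponds to 7.66 days.

7.7 days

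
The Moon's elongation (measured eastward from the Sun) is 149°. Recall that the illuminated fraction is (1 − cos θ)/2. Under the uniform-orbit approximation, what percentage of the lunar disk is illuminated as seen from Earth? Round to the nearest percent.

Half-versine of 149°: (1 − (-0.857))/2 = 0.929, i.e. 93%.

93%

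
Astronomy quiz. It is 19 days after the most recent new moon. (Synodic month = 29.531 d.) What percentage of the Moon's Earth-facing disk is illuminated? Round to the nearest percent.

The Moon has covered 19/29.531 of its cycle, so θ ≈ 360° × 19/29.531 = 231.6°.
Illuminated fraction = (1 − cos 231.6°)/2 = (1 − (-0.621))/2 ≈ 0.810, so 81%.

81%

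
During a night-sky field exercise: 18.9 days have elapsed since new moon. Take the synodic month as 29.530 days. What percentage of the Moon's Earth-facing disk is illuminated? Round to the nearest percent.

Phase angle: θ = 360°·(18.9 d)/(29.530 d) = 230.4°.
Illuminated fraction = (1 − cos 230.4°)/2 = (1 − (-0.637))/2 ≈ 0.819, so 82%.

82%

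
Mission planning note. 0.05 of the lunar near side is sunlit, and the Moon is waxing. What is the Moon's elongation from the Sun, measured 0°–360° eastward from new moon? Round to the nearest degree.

26°

Invert f = (1 − cos θ)/2 to get cos θ = 1 − 2(0.05) = 0.900, hence θ₀ = arccos 0.900 = 25.8°.
Before full moon the principal value applies: θ = 25.8°.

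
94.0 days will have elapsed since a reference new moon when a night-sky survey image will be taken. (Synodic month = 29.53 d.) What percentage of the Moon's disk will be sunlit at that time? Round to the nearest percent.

94.0/29.53 = 3.183 lunations, so 3 complete cycles and 5.41 d into the next.
The Moon has covered 5.41/29.53 of its cycle, so θ ≈ 360° × 5.41/29.53 = 66.0°.
cos 66.0° = 0.407, so f = (1 − 0.407)/2 = 0.296, so 30%.

30%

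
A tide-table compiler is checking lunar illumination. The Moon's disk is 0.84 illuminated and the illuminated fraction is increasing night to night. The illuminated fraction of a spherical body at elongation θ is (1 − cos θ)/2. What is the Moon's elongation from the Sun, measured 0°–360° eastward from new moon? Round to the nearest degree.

cos θ = 1 − 2f = -0.680, giving a principal value of 132.8°.
Waxing ⇒ before full, so θ = 132.8°.

133°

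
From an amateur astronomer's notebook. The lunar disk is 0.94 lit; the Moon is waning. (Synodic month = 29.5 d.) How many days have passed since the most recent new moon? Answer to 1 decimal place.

From f = (1 − cos θ)/2: cos θ = 1 − 2×0.94 = -0.880; arccos → 151.6°.
A waning Moon lies in 180°–360°, so θ = 360° − 151.6° = 208.4°.
At 360°/29.5 d per day, 208.4° corresponds to 17.07 days.

17.1 days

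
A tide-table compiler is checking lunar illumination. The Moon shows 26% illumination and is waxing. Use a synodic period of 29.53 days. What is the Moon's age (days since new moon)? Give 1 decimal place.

cos θ = 1 − 2f = 0.480, giving a principal value of 61.3°.
The Moon is waxing (0°–180°), so θ = 61.3° directly.
Age = 29.53 × 61.3°/360° ≈ 5.03 days.

5.0 days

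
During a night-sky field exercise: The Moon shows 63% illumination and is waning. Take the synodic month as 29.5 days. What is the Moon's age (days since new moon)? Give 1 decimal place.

20.9 days

From f = (1 − cos θ)/2: cos θ = 1 − 2×0.63 = -0.260; arccos → 105.1°.
Since the Moon is past full (waning), take the reflex angle: θ = 360° − 105.1° = 254.9°.
Age = 29.5 × 254.9°/360° ≈ 20.89 days.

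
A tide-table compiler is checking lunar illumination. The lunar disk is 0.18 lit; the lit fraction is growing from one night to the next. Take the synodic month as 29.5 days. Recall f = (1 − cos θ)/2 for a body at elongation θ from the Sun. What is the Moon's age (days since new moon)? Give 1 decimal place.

Invert f = (1 − cos θ)/2 to get cos θ = 1 − 2(0.18) = 0.640, hence θ₀ = arccos 0.640 = 50.2°.
Waxing ⇒ before full, so θ = 50.2°.
That fraction of the synodic month is 50.2/360 × 29.5 d ≈ 4.11 d.

4.1 days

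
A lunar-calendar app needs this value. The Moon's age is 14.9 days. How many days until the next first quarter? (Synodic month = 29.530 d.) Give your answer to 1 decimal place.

First quarter occurs at elongation 90°, i.e. at age 29.530 × 90/360 = 7.383 d.
This lunation's first quarter (7.383 d) has passed, so add one period: 36.913 − 14.9 = 22.013 days.

22.0 days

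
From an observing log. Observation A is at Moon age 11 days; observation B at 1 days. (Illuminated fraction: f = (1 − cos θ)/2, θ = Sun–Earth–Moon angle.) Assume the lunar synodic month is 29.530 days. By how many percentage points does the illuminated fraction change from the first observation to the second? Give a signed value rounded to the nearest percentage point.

-84 pp

θ₁ = 360° × 11/29.530 = 134.1°, f₁ = (1 − cos θ₁)/2 = 0.848.
θ₂ = 360° × 1/29.530 = 12.2°, f₂ = (1 − cos θ₂)/2 = 0.011.
Change = f₂ − f₁ = -0.837 → -84 percentage points.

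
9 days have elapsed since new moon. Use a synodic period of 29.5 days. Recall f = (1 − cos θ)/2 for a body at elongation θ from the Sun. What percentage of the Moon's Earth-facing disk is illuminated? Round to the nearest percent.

Elongation θ = 360° × 9/29.5 ≈ 109.8°.
Illuminated fraction = (1 − cos 109.8°)/2 = (1 − (-0.339))/2 ≈ 0.670, so 67%.

67%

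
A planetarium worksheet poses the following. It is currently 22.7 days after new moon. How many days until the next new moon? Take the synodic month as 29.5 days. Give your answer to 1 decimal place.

6.8 days

One full lunation from the last new moon is 29.5 d; remaining = 29.5 − 22.7 = 6.800 d.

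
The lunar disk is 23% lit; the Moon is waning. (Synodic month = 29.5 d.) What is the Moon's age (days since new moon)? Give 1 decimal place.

Invert f = (1 − cos θ)/2 to get cos θ = 1 − 2(0.23) = 0.540, hence θ₀ = arccos 0.540 = 57.3°.
Waning ⇒ past full, so θ = 360° − 57.3° = 302.7°.
Age = 29.5 × 302.7°/360° ≈ 24.80 days.

24.8 days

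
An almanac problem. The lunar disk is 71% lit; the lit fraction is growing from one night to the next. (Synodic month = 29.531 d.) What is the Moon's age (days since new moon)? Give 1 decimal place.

cos θ = 1 − 2f = -0.420, giving a principal value of 114.8°.
Before full moon the principal value applies: θ = 114.8°.
Age = 29.531 × 114.8°/360° ≈ 9.42 days.

9.4 days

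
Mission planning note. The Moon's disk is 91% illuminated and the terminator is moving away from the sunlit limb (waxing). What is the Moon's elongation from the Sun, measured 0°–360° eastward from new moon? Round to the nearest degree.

From f = (1 − cos θ)/2: cos θ = 1 − 2×0.91 = -0.820; arccos → 145.1°.
The Moon is waxing (0°–180°), so θ = 145.1° directly.

145°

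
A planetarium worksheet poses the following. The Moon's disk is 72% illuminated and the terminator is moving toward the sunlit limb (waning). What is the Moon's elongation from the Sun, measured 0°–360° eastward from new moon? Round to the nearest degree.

cos θ = 1 − 2f = -0.440, giving a principal value of 116.1°.
Waning ⇒ past full, so θ = 360° − 116.1° = 243.9°.

244°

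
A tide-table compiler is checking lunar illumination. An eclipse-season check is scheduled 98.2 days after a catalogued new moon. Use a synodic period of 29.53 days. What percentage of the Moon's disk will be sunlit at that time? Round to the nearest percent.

73%

Reduce mod P: 98.2 − 3×29.53 = 9.61 d into the current lunation.
Phase angle: θ = 360°·(9.61 d)/(29.53 d) = 117.2°.
With cos θ = (-0.456), the lit fraction is (1 − (-0.456))/2 ≈ 0.728, so 73%.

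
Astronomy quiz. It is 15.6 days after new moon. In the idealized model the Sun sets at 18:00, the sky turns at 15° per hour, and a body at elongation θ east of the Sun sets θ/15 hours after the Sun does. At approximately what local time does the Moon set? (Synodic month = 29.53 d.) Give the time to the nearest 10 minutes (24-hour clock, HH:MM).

06:40

Phase angle: θ = 360°·(15.6 d)/(29.53 d) = 190.2°.
Delay after the Sun = 190.2° / (15°/h) ≈ 12.68 h.
18:00 + 12.679 h ≈ 06:41 → 06:40 to the nearest ten minutes.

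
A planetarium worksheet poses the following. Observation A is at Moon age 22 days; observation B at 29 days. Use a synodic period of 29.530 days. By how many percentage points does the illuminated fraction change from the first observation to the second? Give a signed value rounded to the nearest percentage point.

First observation: θ = 360°·22/29.530 = 268.2°, so f = 0.516.
Second observation: θ = 353.5°, f = 0.003.
Δf = 0.003 − 0.516 = -0.513, i.e. -51 pp.

-51 percentage points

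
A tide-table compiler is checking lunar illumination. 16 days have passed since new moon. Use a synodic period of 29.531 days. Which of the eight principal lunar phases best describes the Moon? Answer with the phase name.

θ ≈ 360° × 16/29.531 = 195°, which falls in the full moon sector.

full moon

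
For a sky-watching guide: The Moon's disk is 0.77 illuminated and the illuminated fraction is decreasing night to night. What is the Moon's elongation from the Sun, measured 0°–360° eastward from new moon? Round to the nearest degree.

237°

Invert f = (1 − cos θ)/2 to get cos θ = 1 − 2(0.77) = -0.540, hence θ₀ = arccos -0.540 = 122.7°.
A waning Moon lies in 180°–360°, so θ = 360° − 122.7° = 237.3°.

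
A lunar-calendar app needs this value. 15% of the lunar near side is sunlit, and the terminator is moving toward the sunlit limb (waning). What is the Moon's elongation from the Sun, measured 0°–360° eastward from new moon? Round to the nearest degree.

cos θ = 1 − 2f = 0.700, giving a principal value of 45.6°.
Waning ⇒ past full, so θ = 360° − 45.6° = 314.4°.

314°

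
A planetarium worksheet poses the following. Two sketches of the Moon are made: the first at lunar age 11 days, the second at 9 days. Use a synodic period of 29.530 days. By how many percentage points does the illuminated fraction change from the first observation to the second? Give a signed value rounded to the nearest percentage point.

-18 pp

θ₁ = 360° × 11/29.530 = 134.1°, f₁ = (1 − cos θ₁)/2 = 0.848.
θ₂ = 360° × 9/29.530 = 109.7°, f₂ = (1 − cos θ₂)/2 = 0.669.
Change = f₂ − f₁ = -0.179 → -18 percentage points.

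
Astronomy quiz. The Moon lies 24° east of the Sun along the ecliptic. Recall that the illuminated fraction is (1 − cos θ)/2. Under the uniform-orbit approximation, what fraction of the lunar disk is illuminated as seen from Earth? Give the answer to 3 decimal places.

cos 24° = 0.914, so f = (1 − 0.914)/2 = 0.043.

0.043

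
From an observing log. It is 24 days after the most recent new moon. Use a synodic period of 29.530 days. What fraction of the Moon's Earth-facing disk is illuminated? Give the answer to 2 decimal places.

0.31

The Moon has covered 24/29.530 of its cycle, so θ ≈ 360° × 24/29.530 = 292.6°.
cos 292.6° = 0.384, so f = (1 − 0.384)/2 = 0.308.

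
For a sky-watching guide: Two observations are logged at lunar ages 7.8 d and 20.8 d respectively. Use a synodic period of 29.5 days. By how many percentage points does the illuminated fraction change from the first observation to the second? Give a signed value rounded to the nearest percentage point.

+9 pp

First observation: θ = 360°·7.8/29.5 = 95.2°, so f = 0.545.
Second observation: θ = 253.8°, f = 0.639.
Δf = 0.639 − 0.545 = +0.094, i.e. +9 pp.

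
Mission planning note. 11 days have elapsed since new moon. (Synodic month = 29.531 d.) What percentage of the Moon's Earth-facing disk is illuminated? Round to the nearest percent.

Phase angle: θ = 360°·(11 d)/(29.531 d) = 134.1°.
cos 134.1° = (-0.696), so f = (1 − (-0.696))/2 = 0.848, so 85%.

85%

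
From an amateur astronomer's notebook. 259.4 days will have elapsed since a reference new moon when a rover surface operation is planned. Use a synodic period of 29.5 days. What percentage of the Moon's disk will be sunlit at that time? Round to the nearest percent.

37%

Reduce mod P: 259.4 − 8×29.5 = 23.40 d into the current lunation.
The Moon has covered 23.40/29.5 of its cycle, so θ ≈ 360° × 23.40/29.5 = 285.6°.
Illuminated fraction = (1 − cos 285.6°)/2 = (1 − 0.268)/2 ≈ 0.366, so 37%.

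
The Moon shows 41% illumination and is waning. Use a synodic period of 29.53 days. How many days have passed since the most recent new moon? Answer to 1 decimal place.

From f = (1 − cos θ)/2: cos θ = 1 − 2×0.41 = 0.180; arccos → 79.6°.
Since the Moon is past full (waning), take the reflex angle: θ = 360° − 79.6° = 280.4°.
At 360°/29.53 d per day, 280.4° corresponds to 23.00 days.

23.0 days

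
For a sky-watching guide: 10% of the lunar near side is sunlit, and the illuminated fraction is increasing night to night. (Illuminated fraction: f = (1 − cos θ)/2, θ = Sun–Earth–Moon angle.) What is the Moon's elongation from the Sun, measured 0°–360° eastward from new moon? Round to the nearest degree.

37°

Invert f = (1 − cos θ)/2 to get cos θ = 1 − 2(0.10) = 0.800, hence θ₀ = arccos 0.800 = 36.9°.
Before full moon the principal value applies: θ = 36.9°.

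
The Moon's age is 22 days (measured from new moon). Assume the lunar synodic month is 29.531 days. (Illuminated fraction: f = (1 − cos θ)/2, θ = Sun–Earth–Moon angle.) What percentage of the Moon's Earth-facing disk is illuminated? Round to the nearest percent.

Phase angle: θ = 360°·(22 d)/(29.531 d) = 268.2°.
Illuminated fraction = (1 − cos 268.2°)/2 = (1 − (-0.032))/2 ≈ 0.516, so 52%.

52%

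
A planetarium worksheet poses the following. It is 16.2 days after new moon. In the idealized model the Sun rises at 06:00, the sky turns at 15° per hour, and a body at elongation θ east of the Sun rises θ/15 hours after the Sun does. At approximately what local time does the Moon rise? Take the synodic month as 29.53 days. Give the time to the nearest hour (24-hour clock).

The Moon has covered 16.2/29.53 of its cycle, so θ ≈ 360° × 16.2/29.53 = 197.5°.
At 15° of sky rotation per hour, 197.5° corresponds to a 13.17 h lag.
06:00 + 13.17 h ≈ 19:10 → 19:00 to the nearest hour.

19:00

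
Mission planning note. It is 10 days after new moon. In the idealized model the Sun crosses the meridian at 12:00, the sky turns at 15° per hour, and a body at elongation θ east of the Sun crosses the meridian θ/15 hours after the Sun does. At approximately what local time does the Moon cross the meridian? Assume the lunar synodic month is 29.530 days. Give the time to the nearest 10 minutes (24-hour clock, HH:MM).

The Moon has covered 10/29.530 of its cycle, so θ ≈ 360° × 10/29.530 = 121.9°.
At 15° of sky rotation per hour, 121.9° corresponds to a 8.13 h lag.
12:00 + 8.127 h ≈ 20:08 → 20:10 to the nearest ten minutes.

20:10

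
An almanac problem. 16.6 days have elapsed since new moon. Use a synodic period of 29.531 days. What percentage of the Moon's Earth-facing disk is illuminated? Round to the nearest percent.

Elongation θ = 360° × 16.6/29.531 ≈ 202.4°.
With cos θ = (-0.925), the lit fraction is (1 − (-0.925))/2 ≈ 0.962, so 96%.

96%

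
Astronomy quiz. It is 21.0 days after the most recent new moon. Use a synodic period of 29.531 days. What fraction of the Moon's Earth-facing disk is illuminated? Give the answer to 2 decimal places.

0.62

The Moon has covered 21.0/29.531 of its cycle, so θ ≈ 360° × 21.0/29.531 = 256.0°.
Illuminated fraction = (1 − cos 256.0°)/2 = (1 − (-0.242))/2 ≈ 0.621.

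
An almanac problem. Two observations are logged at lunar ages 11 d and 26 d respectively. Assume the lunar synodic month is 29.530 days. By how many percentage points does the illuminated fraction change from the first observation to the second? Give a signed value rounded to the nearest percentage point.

θ₁ = 360° × 11/29.530 = 134.1°, f₁ = (1 − cos θ₁)/2 = 0.848.
θ₂ = 360° × 26/29.530 = 317.0°, f₂ = (1 − cos θ₂)/2 = 0.135.
Change = f₂ − f₁ = -0.713 → -71 percentage points.

-71 pp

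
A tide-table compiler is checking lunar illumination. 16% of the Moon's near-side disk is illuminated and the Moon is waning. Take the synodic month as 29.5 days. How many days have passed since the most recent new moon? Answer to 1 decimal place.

25.6 days

Invert f = (1 − cos θ)/2 to get cos θ = 1 − 2(0.16) = 0.680, hence θ₀ = arccos 0.680 = 47.2°.
Since the Moon is past full (waning), take the reflex angle: θ = 360° − 47.2° = 312.8°.
At 360°/29.5 d per day, 312.8° corresponds to 25.64 days.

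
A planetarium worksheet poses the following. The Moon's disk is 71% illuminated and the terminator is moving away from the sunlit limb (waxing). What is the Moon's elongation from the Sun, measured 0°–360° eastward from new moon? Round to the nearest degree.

cos θ = 1 − 2f = -0.420, giving a principal value of 114.8°.
The Moon is waxing (0°–180°), so θ = 114.8° directly.

115°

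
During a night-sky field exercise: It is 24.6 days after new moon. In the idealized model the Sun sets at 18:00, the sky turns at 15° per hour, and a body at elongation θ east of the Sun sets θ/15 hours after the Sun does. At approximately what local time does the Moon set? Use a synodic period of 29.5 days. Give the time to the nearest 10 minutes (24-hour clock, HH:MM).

The Moon has covered 24.6/29.5 of its cycle, so θ ≈ 360° × 24.6/29.5 = 300.2°.
The Moon trails the Sun by θ/15 = 300.2/15 ≈ 20.01 hours.
18:00 + 20.014 h ≈ 14:01 → 14:00 to the nearest ten minutes.

14:00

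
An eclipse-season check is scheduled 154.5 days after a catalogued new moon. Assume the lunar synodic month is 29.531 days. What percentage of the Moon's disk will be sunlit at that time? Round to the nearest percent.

44%

Reduce mod P: 154.5 − 5×29.531 = 6.84 d into the current lunation.
The Moon has covered 6.84/29.531 of its cycle, so θ ≈ 360° × 6.84/29.531 = 83.4°.
cos 83.4° = 0.114, so f = (1 − 0.114)/2 = 0.443, so 44%.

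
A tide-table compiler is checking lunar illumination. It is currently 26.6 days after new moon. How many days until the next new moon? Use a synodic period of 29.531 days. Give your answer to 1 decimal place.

The next new moon completes the synodic month: 29.531 − 26.6 = 2.931 days.

2.9 days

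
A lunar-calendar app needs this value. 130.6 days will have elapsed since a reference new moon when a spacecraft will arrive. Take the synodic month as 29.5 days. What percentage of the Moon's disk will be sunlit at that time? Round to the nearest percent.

95%

130.6 d spans 4 complete synodic months (4 × 29.5 = 118.00 d) plus 12.60 d.
Elongation θ = 360° × 12.60/29.5 ≈ 153.8°.
Illuminated fraction = (1 − cos 153.8°)/2 = (1 − (-0.897))/2 ≈ 0.948, so 95%.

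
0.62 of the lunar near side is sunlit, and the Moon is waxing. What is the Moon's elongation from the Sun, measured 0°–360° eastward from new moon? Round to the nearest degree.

cos θ = 1 − 2f = -0.240, giving a principal value of 103.9°.
Before full moon the principal value applies: θ = 103.9°.

104°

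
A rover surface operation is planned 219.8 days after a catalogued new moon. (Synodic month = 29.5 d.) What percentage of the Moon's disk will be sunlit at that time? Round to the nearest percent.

219.8/29.5 = 7.451 lunations, so 7 complete cycles and 13.30 d into the next.
Elongation θ = 360° × 13.30/29.5 ≈ 162.3°.
Illuminated fraction = (1 − cos 162.3°)/2 = (1 − (-0.953))/2 ≈ 0.976, so 98%.

98%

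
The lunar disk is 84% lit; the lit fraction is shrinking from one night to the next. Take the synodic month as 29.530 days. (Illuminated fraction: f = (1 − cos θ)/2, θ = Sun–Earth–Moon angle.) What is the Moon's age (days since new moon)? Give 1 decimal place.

From f = (1 − cos θ)/2: cos θ = 1 − 2×0.84 = -0.680; arccos → 132.8°.
A waning Moon lies in 180°–360°, so θ = 360° − 132.8° = 227.2°.
That fraction of the synodic month is 227.2/360 × 29.530 d ≈ 18.63 d.

18.6 days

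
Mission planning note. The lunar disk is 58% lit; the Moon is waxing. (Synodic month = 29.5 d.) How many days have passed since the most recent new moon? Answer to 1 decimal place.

8.1 days

Invert f = (1 − cos θ)/2 to get cos θ = 1 − 2(0.58) = -0.160, hence θ₀ = arccos -0.160 = 99.2°.
Before full moon the principal value applies: θ = 99.2°.
That fraction of the synodic month is 99.2/360 × 29.5 d ≈ 8.13 d.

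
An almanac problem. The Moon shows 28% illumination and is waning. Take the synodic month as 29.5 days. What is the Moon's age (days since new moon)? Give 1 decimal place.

cos θ = 1 − 2f = 0.440, giving a principal value of 63.9°.
Waning ⇒ past full, so θ = 360° − 63.9° = 296.1°.
Age = 29.5 × 296.1°/360° ≈ 24.26 days.

24.3 days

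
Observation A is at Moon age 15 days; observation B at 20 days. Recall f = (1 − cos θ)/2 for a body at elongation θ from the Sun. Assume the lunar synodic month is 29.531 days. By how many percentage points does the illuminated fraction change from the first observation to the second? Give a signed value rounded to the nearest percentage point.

First observation: θ = 360°·15/29.531 = 182.9°, so f = 0.999.
Second observation: θ = 243.8°, f = 0.721.
Δf = 0.721 − 0.999 = -0.279, i.e. -28 pp.

-28 percentage points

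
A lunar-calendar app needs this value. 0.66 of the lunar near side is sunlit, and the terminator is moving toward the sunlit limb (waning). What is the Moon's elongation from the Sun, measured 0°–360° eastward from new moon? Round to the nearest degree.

251°

Invert f = (1 − cos θ)/2 to get cos θ = 1 − 2(0.66) = -0.320, hence θ₀ = arccos -0.320 = 108.7°.
Waning ⇒ past full, so θ = 360° − 108.7° = 251.3°.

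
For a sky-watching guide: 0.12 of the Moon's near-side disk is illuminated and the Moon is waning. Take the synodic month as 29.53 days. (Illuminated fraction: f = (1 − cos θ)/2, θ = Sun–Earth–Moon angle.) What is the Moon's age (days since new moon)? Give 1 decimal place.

From f = (1 − cos θ)/2: cos θ = 1 − 2×0.12 = 0.760; arccos → 40.5°.
A waning Moon lies in 180°–360°, so θ = 360° − 40.5° = 319.5°.
Age = 29.53 × 319.5°/360° ≈ 26.20 days.

26.2 days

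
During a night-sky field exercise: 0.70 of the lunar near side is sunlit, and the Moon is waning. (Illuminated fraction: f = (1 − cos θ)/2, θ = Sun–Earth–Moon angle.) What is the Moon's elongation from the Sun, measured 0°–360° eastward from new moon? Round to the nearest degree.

246°

Invert f = (1 − cos θ)/2 to get cos θ = 1 − 2(0.70) = -0.400, hence θ₀ = arccos -0.400 = 113.6°.
Waning ⇒ past full, so θ = 360° − 113.6° = 246.4°.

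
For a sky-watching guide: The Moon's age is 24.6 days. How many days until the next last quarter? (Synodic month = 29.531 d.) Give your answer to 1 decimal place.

27.1 days

Last quarter is 0.75 of the way through the cycle: age 0.75 × 29.531 = 22.148 d.
Already past this cycle's last quarter; the next is at 22.148 + 29.531 = 51.679 d, so 51.679 − 24.6 = 27.079 days.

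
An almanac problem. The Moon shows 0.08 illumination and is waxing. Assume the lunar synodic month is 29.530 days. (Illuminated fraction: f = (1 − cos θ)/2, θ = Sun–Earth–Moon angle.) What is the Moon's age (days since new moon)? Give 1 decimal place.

2.7 days

cos θ = 1 − 2f = 0.840, giving a principal value of 32.9°.
The Moon is waxing (0°–180°), so θ = 32.9° directly.
That fraction of the synodic month is 32.9/360 × 29.530 d ≈ 2.70 d.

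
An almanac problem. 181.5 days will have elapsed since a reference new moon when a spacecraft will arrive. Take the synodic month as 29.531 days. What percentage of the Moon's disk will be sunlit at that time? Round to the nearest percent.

Reduce mod P: 181.5 − 6×29.531 = 4.31 d into the current lunation.
Elongation θ = 360° × 4.31/29.531 ≈ 52.6°.
With cos θ = 0.608, the lit fraction is (1 − 0.608)/2 ≈ 0.196, so 20%.

20%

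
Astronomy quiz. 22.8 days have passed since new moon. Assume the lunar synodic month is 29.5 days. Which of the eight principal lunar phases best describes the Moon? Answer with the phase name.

At 22.8/29.5 of the cycle, θ ≈ 278° — the last quarter range.

last quarter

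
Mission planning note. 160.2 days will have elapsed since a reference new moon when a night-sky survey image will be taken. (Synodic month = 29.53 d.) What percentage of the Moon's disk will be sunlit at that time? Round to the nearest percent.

160.2 d spans 5 complete synodic months (5 × 29.53 = 147.65 d) plus 12.55 d.
Elongation θ = 360° × 12.55/29.53 ≈ 153.0°.
Illuminated fraction = (1 − cos 153.0°)/2 = (1 − (-0.891))/2 ≈ 0.945, so 95%.

95%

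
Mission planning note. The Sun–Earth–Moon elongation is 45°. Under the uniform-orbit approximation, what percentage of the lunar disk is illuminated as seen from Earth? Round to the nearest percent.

cos 45° = 0.707, so f = (1 − 0.707)/2 = 0.146, i.e. 15%.

15%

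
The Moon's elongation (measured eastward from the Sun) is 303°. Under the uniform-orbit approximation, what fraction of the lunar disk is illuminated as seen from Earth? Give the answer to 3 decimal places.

f = (1 − cos 303°)/2 = (1 − 0.545)/2 ≈ 0.228.

0.228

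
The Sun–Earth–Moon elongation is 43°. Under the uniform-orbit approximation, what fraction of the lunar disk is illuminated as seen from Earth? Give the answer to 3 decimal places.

0.134

Half-versine of 43°: (1 − 0.731)/2 = 0.134.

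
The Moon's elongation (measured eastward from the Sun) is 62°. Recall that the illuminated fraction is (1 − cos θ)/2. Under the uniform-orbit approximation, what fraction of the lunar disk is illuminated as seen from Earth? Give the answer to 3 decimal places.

f = (1 − cos 62°)/2 = (1 − 0.469)/2 ≈ 0.265.

0.265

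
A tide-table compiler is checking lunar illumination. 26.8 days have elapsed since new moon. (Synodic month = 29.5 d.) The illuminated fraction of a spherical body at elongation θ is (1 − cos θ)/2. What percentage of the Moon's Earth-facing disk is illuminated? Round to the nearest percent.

The Moon has covered 26.8/29.5 of its cycle, so θ ≈ 360° × 26.8/29.5 = 327.1°.
cos 327.1° = 0.839, so f = (1 − 0.839)/2 = 0.080, so 8%.

8%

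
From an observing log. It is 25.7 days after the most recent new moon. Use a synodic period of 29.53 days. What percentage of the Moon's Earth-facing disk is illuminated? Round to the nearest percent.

Elongation θ = 360° × 25.7/29.53 ≈ 313.3°.
cos 313.3° = 0.686, so f = (1 − 0.686)/2 = 0.157, so 16%.

16%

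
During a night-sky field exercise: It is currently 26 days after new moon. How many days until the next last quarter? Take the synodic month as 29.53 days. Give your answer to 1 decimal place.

25.7 days

Last quarter occurs at elongation 270°, i.e. at age 29.53 × 270/360 = 22.148 d.
Already past this cycle's last quarter; the next is at 22.148 + 29.53 = 51.678 d, so 51.678 − 26 = 25.678 days.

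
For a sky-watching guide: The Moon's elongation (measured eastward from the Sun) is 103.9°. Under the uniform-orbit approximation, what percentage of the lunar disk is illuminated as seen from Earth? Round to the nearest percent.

Half-versine of 103.9°: (1 − (-0.240))/2 = 0.620, i.e. 62%.

62%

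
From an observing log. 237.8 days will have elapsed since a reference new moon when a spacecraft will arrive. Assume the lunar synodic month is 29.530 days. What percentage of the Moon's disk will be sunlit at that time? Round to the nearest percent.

3%

Reduce mod P: 237.8 − 8×29.530 = 1.56 d into the current lunation.
Phase angle: θ = 360°·(1.56 d)/(29.530 d) = 19.0°.
cos 19.0° = 0.945, so f = (1 − 0.945)/2 = 0.027, so 3%.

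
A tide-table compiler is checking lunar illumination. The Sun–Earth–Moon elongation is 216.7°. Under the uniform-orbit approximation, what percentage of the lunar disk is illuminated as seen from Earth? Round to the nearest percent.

90%

cos 216.7° = (-0.802), so f = (1 − (-0.802))/2 = 0.901, i.e. 90%.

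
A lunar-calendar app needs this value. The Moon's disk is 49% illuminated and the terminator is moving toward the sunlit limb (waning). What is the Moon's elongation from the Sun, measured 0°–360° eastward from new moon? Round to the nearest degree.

271°

From f = (1 − cos θ)/2: cos θ = 1 − 2×0.49 = 0.020; arccos → 88.9°.
A waning Moon lies in 180°–360°, so θ = 360° − 88.9° = 271.1°.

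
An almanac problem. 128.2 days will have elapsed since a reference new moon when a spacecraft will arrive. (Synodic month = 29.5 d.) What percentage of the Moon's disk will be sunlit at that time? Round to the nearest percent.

128.2 d spans 4 complete synodic months (4 × 29.5 = 118.00 d) plus 10.20 d.
Phase angle: θ = 360°·(10.20 d)/(29.5 d) = 124.5°.
cos 124.5° = (-0.566), so f = (1 − (-0.566))/2 = 0.783, so 78%.

78%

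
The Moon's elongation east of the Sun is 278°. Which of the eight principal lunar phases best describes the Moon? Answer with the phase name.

278° lies in the last quarter sector of the 8-phase cycle.

last quarter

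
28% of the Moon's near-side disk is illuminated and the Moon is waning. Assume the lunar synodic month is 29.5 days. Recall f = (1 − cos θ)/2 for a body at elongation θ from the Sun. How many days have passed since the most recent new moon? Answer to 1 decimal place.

24.3 days

Invert f = (1 − cos θ)/2 to get cos θ = 1 − 2(0.28) = 0.440, hence θ₀ = arccos 0.440 = 63.9°.
Since the Moon is past full (waning), take the reflex angle: θ = 360° − 63.9° = 296.1°.
At 360°/29.5 d per day, 296.1° corresponds to 24.26 days.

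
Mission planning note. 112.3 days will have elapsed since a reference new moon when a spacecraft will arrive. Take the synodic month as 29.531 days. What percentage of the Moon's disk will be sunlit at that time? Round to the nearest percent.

112.3/29.531 = 3.803 lunations, so 3 complete cycles and 23.71 d into the next.
The Moon has covered 23.71/29.531 of its cycle, so θ ≈ 360° × 23.71/29.531 = 289.0°.
cos 289.0° = 0.326, so f = (1 − 0.326)/2 = 0.337, so 34%.

34%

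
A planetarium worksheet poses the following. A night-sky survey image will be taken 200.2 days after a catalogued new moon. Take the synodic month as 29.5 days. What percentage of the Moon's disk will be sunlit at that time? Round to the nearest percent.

39%

200.2/29.5 = 6.786 lunations, so 6 complete cycles and 23.20 d into the next.
Elongation θ = 360° × 23.20/29.5 ≈ 283.1°.
cos 283.1° = 0.227, so f = (1 − 0.227)/2 = 0.387, so 39%.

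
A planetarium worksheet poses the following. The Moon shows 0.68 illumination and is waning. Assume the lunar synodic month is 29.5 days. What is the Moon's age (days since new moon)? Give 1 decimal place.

20.4 days

From f = (1 − cos θ)/2: cos θ = 1 − 2×0.68 = -0.360; arccos → 111.1°.
Waning ⇒ past full, so θ = 360° − 111.1° = 248.9°.
That fraction of the synodic month is 248.9/360 × 29.5 d ≈ 20.40 d.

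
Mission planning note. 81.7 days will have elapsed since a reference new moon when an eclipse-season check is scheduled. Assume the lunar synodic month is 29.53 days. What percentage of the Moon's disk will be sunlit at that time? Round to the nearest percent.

81.7/29.53 = 2.767 lunations, so 2 complete cycles and 22.64 d into the next.
Elongation θ = 360° × 22.64/29.53 ≈ 276.0°.
cos 276.0° = 0.105, so f = (1 − 0.105)/2 = 0.448, so 45%.

45%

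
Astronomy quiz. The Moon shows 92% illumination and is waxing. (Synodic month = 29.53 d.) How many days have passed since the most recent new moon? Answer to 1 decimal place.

Invert f = (1 − cos θ)/2 to get cos θ = 1 − 2(0.92) = -0.840, hence θ₀ = arccos -0.840 = 147.1°.
Before full moon the principal value applies: θ = 147.1°.
At 360°/29.53 d per day, 147.1° corresponds to 12.07 days.

12.1 days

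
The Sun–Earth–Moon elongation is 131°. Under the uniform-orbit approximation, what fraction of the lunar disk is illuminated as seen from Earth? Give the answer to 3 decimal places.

Half-versine of 131°: (1 − (-0.656))/2 = 0.828.

0.828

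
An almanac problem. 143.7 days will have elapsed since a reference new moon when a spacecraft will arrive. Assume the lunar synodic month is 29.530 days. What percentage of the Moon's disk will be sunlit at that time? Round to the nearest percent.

17%

Reduce mod P: 143.7 − 4×29.530 = 25.58 d into the current lunation.
Elongation θ = 360° × 25.58/29.530 ≈ 311.8°.
Illuminated fraction = (1 − cos 311.8°)/2 = (1 − 0.667)/2 ≈ 0.166, so 17%.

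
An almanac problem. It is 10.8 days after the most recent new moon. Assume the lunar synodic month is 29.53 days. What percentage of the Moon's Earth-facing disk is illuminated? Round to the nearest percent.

Elongation θ = 360° × 10.8/29.53 ≈ 131.7°.
cos 131.7° = (-0.665), so f = (1 − (-0.665))/2 = 0.832, so 83%.

83%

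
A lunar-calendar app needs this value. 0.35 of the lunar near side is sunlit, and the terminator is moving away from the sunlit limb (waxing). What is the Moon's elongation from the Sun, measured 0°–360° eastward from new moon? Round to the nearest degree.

cos θ = 1 − 2f = 0.300, giving a principal value of 72.5°.
The Moon is waxing (0°–180°), so θ = 72.5° directly.

73°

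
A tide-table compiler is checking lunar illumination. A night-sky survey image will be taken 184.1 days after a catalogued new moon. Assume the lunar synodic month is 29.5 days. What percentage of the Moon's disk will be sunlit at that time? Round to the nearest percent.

47%

184.1 d spans 6 complete synodic months (6 × 29.5 = 177.00 d) plus 7.10 d.
The Moon has covered 7.10/29.5 of its cycle, so θ ≈ 360° × 7.10/29.5 = 86.6°.
With cos θ = 0.059, the lit fraction is (1 − 0.059)/2 ≈ 0.471, so 47%.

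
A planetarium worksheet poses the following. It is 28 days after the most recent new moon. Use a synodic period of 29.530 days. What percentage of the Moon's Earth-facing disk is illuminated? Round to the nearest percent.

The Moon has covered 28/29.530 of its cycle, so θ ≈ 360° × 28/29.530 = 341.3°.
With cos θ = 0.947, the lit fraction is (1 − 0.947)/2 ≈ 0.026, so 3%.

3%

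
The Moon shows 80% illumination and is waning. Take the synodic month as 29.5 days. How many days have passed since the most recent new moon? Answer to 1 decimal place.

Invert f = (1 − cos θ)/2 to get cos θ = 1 − 2(0.80) = -0.600, hence θ₀ = arccos -0.600 = 126.9°.
Waning ⇒ past full, so θ = 360° − 126.9° = 233.1°.
That fraction of the synodic month is 233.1/360 × 29.5 d ≈ 19.10 d.

19.1 days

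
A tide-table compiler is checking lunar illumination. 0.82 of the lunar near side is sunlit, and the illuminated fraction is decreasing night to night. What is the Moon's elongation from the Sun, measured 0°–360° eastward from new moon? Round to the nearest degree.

From f = (1 − cos θ)/2: cos θ = 1 − 2×0.82 = -0.640; arccos → 129.8°.
Since the Moon is past full (waning), take the reflex angle: θ = 360° − 129.8° = 230.2°.

230°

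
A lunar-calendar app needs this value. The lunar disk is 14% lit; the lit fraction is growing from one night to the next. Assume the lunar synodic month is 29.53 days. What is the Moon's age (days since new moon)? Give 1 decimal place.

3.6 days

From f = (1 − cos θ)/2: cos θ = 1 − 2×0.14 = 0.720; arccos → 43.9°.
Before full moon the principal value applies: θ = 43.9°.
Age = 29.53 × 43.9°/360° ≈ 3.60 days.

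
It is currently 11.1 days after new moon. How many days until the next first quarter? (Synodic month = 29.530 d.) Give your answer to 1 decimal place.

First quarter occurs at elongation 90°, i.e. at age 29.530 × 90/360 = 7.383 d.
Already past this cycle's first quarter; the next is at 7.383 + 29.530 = 36.913 d, so 36.913 − 11.1 = 25.813 days.

25.8 days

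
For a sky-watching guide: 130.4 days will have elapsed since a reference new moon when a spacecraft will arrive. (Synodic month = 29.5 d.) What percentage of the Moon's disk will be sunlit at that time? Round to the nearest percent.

94%

130.4 d spans 4 complete synodic months (4 × 29.5 = 118.00 d) plus 12.40 d.
Elongation θ = 360° × 12.40/29.5 ≈ 151.3°.
Illuminated fraction = (1 − cos 151.3°)/2 = (1 − (-0.877))/2 ≈ 0.939, so 94%.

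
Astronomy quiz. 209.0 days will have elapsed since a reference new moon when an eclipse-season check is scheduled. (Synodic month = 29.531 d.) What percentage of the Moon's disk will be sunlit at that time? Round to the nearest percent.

209.0 d spans 7 complete synodic months (7 × 29.531 = 206.72 d) plus 2.28 d.
Phase angle: θ = 360°·(2.28 d)/(29.531 d) = 27.8°.
cos 27.8° = 0.884, so f = (1 − 0.884)/2 = 0.058, so 6%.

6%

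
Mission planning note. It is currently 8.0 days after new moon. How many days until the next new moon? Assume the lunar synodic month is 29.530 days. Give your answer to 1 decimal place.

21.5 days

The next new moon completes the synodic month: 29.530 − 8.0 = 21.530 days.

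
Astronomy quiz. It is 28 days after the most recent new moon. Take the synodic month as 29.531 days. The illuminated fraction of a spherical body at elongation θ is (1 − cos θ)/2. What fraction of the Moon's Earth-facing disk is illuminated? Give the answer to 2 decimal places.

0.03

The Moon has covered 28/29.531 of its cycle, so θ ≈ 360° × 28/29.531 = 341.3°.
cos 341.3° = 0.947, so f = (1 − 0.947)/2 = 0.026.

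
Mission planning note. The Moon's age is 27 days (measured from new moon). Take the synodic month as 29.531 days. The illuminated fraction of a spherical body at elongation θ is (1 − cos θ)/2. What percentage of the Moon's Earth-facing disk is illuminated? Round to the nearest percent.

7%

Elongation θ = 360° × 27/29.531 ≈ 329.1°.
cos 329.1° = 0.858, so f = (1 − 0.858)/2 = 0.071, so 7%.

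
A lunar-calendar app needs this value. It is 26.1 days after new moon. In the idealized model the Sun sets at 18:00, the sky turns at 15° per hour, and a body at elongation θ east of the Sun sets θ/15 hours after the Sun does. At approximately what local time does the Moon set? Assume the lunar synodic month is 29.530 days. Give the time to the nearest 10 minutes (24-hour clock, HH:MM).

15:10

The Moon has covered 26.1/29.530 of its cycle, so θ ≈ 360° × 26.1/29.530 = 318.2°.
At 15° of sky rotation per hour, 318.2° corresponds to a 21.21 h lag.
18:00 + 21.212 h ≈ 15:13 → 15:10 to the nearest ten minutes.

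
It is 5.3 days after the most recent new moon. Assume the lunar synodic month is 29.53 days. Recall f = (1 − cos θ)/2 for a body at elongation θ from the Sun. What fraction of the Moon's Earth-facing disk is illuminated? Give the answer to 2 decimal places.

0.29

The Moon has covered 5.3/29.53 of its cycle, so θ ≈ 360° × 5.3/29.53 = 64.6°.
With cos θ = 0.429, the lit fraction is (1 − 0.429)/2 ≈ 0.286.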